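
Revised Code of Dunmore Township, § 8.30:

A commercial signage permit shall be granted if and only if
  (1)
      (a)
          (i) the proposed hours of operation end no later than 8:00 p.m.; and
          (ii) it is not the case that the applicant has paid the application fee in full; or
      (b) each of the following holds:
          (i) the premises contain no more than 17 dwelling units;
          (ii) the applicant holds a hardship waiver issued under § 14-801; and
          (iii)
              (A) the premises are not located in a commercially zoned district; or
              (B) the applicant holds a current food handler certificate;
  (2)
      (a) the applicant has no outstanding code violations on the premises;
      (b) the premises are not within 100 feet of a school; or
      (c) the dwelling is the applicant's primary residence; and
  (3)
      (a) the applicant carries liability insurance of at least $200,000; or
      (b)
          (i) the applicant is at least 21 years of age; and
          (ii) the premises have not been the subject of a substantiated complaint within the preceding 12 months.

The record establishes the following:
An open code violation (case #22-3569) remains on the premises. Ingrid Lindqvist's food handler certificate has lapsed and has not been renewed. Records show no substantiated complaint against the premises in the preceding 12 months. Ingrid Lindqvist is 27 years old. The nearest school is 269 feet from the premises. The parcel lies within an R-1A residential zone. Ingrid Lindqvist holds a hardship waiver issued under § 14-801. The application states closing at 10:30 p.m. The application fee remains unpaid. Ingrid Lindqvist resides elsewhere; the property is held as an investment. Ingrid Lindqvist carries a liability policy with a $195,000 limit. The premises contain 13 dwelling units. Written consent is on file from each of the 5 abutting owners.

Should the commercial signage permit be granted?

Yes — granted.

(i) closes by 8 p.m. — not satisfied.
(ii) not (fee paid) — holds.
(a): F AND T → false.
(i) ≤ 17 units — met.
(ii) hardship waiver — met.
(A) not (commercially zoned) — met.
(B) food handler cert. — not satisfied.
(iii) = T OR F = true.
(b) = T AND T AND T = true.
(1): F OR T → true.
(a) no code violations — not met.
(b) ≥100 ft from school — met.
(c) primary residence — not met.
So (2) is satisfied (F OR T OR F).
(a) insurance ≥ $200,000 — fails.
(i) age ≥ 21 — holds.
(ii) no complaint in 12 mo. — met.
(b) = T AND T = true.
So (3) is satisfied (F OR T).
So Overall is satisfied (T AND T AND T).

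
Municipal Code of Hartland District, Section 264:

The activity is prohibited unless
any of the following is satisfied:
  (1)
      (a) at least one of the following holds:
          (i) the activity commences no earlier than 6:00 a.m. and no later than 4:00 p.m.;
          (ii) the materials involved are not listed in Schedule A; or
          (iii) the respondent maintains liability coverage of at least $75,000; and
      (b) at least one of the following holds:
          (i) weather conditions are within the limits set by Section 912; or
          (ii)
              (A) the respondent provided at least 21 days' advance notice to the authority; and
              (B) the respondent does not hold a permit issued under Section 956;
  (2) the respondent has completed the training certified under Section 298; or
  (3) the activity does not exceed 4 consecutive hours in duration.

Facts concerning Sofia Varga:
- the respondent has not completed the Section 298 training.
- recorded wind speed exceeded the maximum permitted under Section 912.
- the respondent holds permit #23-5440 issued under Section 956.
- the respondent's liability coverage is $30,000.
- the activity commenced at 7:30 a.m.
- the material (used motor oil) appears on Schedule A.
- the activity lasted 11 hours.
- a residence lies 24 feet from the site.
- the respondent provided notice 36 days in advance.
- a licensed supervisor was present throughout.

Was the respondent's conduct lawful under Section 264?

No — unlawful.

(i) start within hours — met.
(ii) not (Schedule A material) — not satisfied.
(iii) coverage ≥ $75,000 — fails.
(a): T OR F OR F → true.
(i) weather ok — fails.
(A) ≥21 days' notice — holds.
(B) not (holds permit) — fails.
(ii): T AND F → false.
So (b) is not satisfied (F OR F).
(1): T AND F → false.
(2) training certified — not satisfied.
(3) ≤ 4 hrs duration — not met.
So Overall is not satisfied (F OR F OR F).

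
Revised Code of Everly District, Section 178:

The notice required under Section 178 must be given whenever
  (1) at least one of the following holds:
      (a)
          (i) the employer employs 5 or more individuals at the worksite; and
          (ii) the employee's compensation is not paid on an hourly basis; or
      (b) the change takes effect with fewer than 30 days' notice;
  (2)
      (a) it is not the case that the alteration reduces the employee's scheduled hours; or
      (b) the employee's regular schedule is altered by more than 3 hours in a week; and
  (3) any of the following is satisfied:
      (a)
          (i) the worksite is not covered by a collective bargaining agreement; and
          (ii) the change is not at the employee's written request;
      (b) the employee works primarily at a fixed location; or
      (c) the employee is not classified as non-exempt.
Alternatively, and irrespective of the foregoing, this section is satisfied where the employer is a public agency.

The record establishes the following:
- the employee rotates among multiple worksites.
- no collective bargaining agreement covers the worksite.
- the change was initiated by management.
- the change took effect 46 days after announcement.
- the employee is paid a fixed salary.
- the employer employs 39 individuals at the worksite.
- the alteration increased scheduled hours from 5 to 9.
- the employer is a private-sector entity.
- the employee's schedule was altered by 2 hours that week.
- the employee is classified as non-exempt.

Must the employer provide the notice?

Yes — required.

(i) ≥ 5 at site — holds.
(ii) not (hourly-paid) — holds.
(a): T AND T → true.
(b) < 30 days' notice — not met.
(1): T OR F → true.
(a) not (hours reduced) — met.
(b) schedule shift > 3h — fails.
(2) = T OR F = true.
(i) no CBA — satisfied.
(ii) not employee-requested — satisfied.
(a) = T AND T = true.
(b) fixed location — fails.
(c) not (non-exempt) — not met.
So (3) is satisfied (T OR F OR F).
So Overall is satisfied (T AND T AND T).
Exception (public agency) — not satisfied.
Result: main true OR exception false → true.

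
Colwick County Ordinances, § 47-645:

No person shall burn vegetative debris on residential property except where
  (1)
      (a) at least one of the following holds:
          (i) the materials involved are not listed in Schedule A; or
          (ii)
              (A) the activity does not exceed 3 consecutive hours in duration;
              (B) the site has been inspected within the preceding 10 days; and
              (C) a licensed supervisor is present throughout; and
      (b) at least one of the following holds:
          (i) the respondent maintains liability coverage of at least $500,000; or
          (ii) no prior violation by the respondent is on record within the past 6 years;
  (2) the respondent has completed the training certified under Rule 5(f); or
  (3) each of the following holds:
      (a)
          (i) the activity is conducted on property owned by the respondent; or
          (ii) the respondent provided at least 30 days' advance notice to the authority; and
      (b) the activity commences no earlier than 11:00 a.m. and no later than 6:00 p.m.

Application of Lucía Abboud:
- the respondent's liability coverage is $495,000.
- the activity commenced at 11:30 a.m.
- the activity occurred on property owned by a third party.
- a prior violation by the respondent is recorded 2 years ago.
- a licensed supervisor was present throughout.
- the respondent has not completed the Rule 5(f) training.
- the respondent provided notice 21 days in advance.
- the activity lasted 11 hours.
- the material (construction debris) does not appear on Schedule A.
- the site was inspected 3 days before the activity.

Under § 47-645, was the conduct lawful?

(i) not (Schedule A material) — satisfied.
(A) ≤ 3 hrs duration — not satisfied.
(B) site inspected — met.
(C) supervisor present — holds.
So (ii) is not satisfied (F AND T AND T).
(a) = T OR F = true.
(i) coverage ≥ $500,000 — not met.
(ii) no prior violation — not met.
So (b) is not satisfied (F OR F).
So (1) is not satisfied (T AND F).
(2) training certified — not met.
(i) own property — not satisfied.
(ii) ≥30 days' notice — not met.
(a): F OR F → false.
(b) start within hours — met.
(3): F AND T → false.
Overall = F OR F OR F = false.

No — unlawful.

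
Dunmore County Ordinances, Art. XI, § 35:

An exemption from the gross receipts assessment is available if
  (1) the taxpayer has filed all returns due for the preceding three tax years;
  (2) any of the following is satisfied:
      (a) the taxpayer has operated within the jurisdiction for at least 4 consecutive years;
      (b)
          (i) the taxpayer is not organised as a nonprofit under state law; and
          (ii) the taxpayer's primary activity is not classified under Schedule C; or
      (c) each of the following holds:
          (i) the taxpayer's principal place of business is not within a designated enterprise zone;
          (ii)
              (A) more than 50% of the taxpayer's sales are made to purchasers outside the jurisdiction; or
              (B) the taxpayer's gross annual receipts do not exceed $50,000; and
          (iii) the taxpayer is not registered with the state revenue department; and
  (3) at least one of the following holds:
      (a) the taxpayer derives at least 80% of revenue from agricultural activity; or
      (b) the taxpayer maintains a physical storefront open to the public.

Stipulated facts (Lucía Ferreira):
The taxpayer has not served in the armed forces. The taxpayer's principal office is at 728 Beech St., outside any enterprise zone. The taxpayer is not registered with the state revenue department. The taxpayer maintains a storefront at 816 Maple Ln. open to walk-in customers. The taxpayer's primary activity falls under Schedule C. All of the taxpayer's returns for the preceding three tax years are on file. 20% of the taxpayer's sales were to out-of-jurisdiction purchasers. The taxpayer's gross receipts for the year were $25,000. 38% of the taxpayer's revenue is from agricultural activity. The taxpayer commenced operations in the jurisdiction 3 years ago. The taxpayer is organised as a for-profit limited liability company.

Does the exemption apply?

(1) returns current — satisfied.
(a) ≥ 4 yrs in jurisdiction — not satisfied.
(i) not (nonprofit) — holds.
(ii) not (Schedule C activity) — not satisfied.
(b): T AND F → false.
(i) not (in enterprise zone) — satisfied.
(A) >50% out-of-jur. sales — not met.
(B) receipts ≤ $50,000 — satisfied.
So (ii) is satisfied (F OR T).
(iii) not (state-registered) — met.
So (c) is satisfied (T AND T AND T).
(2): F OR F OR T → true.
(a) ≥80% agricultural — fails.
(b) has storefront — met.
(3): F OR T → true.
Overall: T AND T AND T → true.

Yes — exempt.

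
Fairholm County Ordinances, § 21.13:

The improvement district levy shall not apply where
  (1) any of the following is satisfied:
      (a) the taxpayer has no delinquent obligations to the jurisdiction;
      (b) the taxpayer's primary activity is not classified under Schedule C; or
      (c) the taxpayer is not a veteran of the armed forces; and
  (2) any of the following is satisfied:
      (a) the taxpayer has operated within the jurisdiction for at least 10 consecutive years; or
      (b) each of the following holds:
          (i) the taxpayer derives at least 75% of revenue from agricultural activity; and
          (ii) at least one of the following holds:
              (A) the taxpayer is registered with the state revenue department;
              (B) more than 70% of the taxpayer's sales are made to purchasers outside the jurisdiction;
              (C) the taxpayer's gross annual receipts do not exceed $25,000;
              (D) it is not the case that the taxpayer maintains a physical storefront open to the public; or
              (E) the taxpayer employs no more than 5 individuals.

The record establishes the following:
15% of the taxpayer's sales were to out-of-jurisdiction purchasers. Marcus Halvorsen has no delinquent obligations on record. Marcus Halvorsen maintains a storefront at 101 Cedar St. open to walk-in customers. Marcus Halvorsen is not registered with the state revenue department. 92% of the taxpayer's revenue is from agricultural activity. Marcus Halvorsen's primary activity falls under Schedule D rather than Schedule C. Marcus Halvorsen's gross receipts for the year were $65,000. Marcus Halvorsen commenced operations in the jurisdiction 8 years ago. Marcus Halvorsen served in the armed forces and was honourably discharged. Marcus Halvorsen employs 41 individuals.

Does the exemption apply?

(a) no delinquency — met.
(b) not (Schedule C activity) — met.
(c) not (veteran) — not satisfied.
So (1) is satisfied (T OR T OR F).
(a) ≥ 10 yrs in jurisdiction — fails.
(i) ≥75% agricultural — satisfied.
(A) state-registered — fails.
(B) >70% out-of-jur. sales — not met.
(C) receipts ≤ $25,000 — not satisfied.
(D) not (has storefront) — not met.
(E) ≤ 5 employees — not satisfied.
(ii) = F OR F OR F OR F OR F = false.
(b) = T AND F = false.
(2): F OR F → false.
Overall = T AND F = false.

No — not exempt.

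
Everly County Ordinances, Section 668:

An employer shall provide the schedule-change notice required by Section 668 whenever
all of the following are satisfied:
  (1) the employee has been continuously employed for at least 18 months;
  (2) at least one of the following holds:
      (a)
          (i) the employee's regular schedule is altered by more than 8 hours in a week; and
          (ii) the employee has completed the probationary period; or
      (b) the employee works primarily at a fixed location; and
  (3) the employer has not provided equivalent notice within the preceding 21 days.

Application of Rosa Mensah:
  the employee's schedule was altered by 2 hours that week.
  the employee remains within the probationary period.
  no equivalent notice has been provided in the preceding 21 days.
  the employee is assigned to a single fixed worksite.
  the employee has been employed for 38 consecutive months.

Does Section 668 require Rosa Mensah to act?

Yes — required.

(1) tenure ≥ 18 mo. — satisfied.
(i) schedule shift > 8h — not met.
(ii) past probation — not satisfied.
So (a) is not satisfied (F AND F).
(b) fixed location — satisfied.
So (2) is satisfied (F OR T).
(3) no recent notice — met.
So Overall is satisfied (T AND T AND T).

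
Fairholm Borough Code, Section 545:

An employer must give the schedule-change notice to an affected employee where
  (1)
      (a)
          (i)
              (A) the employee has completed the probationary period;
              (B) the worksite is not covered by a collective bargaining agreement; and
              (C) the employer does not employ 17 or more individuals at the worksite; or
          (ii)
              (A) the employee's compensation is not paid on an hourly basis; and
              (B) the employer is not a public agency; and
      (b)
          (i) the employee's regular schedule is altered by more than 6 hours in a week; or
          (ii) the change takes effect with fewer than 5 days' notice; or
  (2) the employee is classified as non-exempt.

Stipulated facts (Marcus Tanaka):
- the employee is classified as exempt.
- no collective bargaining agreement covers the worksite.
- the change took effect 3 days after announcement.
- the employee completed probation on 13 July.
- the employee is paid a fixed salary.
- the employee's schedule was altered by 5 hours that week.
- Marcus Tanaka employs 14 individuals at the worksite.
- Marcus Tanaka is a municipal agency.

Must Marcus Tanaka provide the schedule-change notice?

Yes — required.

(A) past probation — met.
(B) no CBA — met.
(C) not (≥ 17 at site) — satisfied.
(i) = T AND T AND T = true.
(A) not (hourly-paid) — met.
(B) not (public agency) — fails.
So (ii) is not satisfied (T AND F).
(a): T OR F → true.
(i) schedule shift > 6h — not met.
(ii) < 5 days' notice — satisfied.
(b) = F OR T = true.
(1) = T AND T = true.
(2) non-exempt — fails.
So Overall is satisfied (T OR F).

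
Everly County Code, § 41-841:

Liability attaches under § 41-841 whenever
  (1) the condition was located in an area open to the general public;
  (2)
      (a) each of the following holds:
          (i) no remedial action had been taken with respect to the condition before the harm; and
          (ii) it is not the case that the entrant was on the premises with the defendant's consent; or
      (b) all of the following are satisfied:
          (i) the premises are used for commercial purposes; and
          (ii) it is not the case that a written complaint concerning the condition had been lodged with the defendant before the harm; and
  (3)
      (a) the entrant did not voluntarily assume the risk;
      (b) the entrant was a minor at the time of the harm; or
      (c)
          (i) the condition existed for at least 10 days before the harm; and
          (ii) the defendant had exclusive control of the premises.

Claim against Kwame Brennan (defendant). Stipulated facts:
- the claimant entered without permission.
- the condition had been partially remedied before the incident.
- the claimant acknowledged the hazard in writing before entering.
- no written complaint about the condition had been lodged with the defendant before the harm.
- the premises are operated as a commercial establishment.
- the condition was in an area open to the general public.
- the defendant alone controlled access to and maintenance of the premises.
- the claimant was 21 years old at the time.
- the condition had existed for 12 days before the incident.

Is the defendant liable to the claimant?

Yes — liable.

(1) public area — met.
(i) no remedial action — not satisfied.
(ii) not (consent to enter) — satisfied.
(a): F AND T → false.
(i) commercial use — holds.
(ii) not (complaint lodged) — holds.
(b) = T AND T = true.
(2): F OR T → true.
(a) no assumed risk — fails.
(b) entrant a minor — not satisfied.
(i) condition ≥10 days old — holds.
(ii) exclusive control — satisfied.
(c): T AND T → true.
(3): F OR F OR T → true.
So Overall is satisfied (T AND T AND T).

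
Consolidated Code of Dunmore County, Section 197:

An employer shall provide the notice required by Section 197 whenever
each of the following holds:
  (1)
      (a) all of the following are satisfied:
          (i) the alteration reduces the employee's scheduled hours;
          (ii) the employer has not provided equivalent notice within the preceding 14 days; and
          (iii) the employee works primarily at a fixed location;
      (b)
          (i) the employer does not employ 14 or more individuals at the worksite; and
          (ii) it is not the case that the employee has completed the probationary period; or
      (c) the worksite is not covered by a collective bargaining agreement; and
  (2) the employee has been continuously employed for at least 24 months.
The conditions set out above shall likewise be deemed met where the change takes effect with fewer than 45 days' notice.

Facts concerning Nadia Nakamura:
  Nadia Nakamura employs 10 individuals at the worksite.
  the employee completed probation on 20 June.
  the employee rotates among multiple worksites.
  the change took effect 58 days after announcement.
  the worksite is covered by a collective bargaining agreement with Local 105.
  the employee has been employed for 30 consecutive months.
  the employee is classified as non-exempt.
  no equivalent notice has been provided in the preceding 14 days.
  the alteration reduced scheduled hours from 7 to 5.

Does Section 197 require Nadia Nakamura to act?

No — not required.

(i) hours reduced — satisfied.
(ii) no recent notice — satisfied.
(iii) fixed location — not satisfied.
So (a) is not satisfied (T AND T AND F).
(i) not (≥ 14 at site) — met.
(ii) not (past probation) — not satisfied.
(b): T AND F → false.
(c) no CBA — not satisfied.
(1): F OR F OR F → false.
(2) tenure ≥ 24 mo. — holds.
Overall = F AND T = false.
Exception (< 45 days' notice) — not satisfied.
Result: main false OR exception false → false.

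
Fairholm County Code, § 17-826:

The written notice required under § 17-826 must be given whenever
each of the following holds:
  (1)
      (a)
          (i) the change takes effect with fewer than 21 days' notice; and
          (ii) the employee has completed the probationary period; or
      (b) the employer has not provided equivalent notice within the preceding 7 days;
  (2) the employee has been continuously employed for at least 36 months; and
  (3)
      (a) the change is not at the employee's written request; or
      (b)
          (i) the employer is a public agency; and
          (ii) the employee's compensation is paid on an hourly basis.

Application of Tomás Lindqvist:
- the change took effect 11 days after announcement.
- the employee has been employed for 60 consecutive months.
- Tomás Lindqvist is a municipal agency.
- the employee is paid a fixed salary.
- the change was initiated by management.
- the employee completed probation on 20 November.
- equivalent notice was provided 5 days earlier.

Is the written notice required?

Yes — required.

(i) < 21 days' notice — satisfied.
(ii) past probation — met.
(a): T AND T → true.
(b) no recent notice — fails.
So (1) is satisfied (T OR F).
(2) tenure ≥ 36 mo. — met.
(a) not employee-requested — satisfied.
(i) public agency — met.
(ii) hourly-paid — not satisfied.
(b) = T AND F = false.
(3): T OR F → true.
So Overall is satisfied (T AND T AND T).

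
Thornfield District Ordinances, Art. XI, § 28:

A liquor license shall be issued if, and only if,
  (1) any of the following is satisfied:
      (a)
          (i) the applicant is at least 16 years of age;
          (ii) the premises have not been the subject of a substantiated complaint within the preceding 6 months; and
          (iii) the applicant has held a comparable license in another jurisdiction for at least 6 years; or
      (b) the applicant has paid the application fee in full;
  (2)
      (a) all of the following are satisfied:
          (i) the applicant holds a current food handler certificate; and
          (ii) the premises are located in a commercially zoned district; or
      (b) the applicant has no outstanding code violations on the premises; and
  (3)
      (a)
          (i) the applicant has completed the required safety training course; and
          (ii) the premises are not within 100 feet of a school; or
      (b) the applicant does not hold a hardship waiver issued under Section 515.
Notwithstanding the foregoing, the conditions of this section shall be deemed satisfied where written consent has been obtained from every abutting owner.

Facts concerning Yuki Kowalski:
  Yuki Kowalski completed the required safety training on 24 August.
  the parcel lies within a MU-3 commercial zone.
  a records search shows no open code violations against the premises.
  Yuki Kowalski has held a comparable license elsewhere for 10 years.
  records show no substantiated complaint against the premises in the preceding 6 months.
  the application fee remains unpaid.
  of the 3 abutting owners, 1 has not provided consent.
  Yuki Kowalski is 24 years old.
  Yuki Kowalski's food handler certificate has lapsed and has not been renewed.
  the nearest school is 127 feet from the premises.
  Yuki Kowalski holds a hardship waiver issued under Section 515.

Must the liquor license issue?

Yes — granted.

(i) age ≥ 16 — met.
(ii) no complaint in 6 mo. — satisfied.
(iii) prior license ≥ 6 yr — holds.
(a): T AND T AND T → true.
(b) fee paid — fails.
(1): T OR F → true.
(i) food handler cert. — fails.
(ii) commercially zoned — holds.
So (a) is not satisfied (F AND T).
(b) no code violations — holds.
(2): F OR T → true.
(i) safety training — holds.
(ii) ≥100 ft from school — satisfied.
(a): T AND T → true.
(b) not (hardship waiver) — fails.
(3): T OR F → true.
So Overall is satisfied (T AND T AND T).
Exception (all abutters consent) — not satisfied.
Result: main true OR exception false → true.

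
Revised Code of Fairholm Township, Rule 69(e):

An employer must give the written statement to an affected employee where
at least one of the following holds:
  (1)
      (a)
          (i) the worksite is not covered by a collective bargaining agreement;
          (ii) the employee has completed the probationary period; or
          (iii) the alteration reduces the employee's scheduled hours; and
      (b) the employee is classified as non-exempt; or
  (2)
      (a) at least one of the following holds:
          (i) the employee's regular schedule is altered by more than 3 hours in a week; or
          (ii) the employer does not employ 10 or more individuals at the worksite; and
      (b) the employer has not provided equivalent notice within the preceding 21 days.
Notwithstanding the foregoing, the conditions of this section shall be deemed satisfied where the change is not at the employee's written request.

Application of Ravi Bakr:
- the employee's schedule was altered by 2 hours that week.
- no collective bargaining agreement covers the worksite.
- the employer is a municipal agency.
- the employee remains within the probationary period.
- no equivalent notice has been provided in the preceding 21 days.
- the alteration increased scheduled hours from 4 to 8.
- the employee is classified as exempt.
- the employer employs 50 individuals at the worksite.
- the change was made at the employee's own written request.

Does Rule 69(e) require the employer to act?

No — not required.

(i) no CBA — satisfied.
(ii) past probation — not met.
(iii) hours reduced — not met.
So (a) is satisfied (T OR F OR F).
(b) non-exempt — not satisfied.
(1) = T AND F = false.
(i) schedule shift > 3h — not satisfied.
(ii) not (≥ 10 at site) — fails.
(a) = F OR F = false.
(b) no recent notice — satisfied.
(2): F AND T → false.
Overall = F OR F = false.
Exception (not employee-requested) — not satisfied.
Result: main false OR exception false → false.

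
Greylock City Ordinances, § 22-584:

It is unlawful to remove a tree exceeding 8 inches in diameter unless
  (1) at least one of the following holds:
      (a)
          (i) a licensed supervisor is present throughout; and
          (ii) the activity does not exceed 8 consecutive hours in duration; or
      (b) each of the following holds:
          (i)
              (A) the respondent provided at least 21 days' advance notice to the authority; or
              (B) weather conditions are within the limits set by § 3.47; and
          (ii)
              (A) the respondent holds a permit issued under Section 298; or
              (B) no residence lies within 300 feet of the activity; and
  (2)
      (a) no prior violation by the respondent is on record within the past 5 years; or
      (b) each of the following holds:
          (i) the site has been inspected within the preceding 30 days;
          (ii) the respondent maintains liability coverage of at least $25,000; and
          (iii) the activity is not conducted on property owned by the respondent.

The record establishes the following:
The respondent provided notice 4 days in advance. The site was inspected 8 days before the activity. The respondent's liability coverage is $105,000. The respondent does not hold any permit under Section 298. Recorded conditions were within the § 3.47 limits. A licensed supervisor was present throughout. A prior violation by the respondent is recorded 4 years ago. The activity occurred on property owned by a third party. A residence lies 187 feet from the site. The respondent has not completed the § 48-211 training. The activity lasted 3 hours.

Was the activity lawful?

Yes — lawful.

(i) supervisor present — holds.
(ii) ≤ 8 hrs duration — met.
(a): T AND T → true.
(A) ≥21 days' notice — not satisfied.
(B) weather ok — satisfied.
So (i) is satisfied (F OR T).
(A) holds permit — fails.
(B) no residence in 300 ft — fails.
(ii): F OR F → false.
(b) = T AND F = false.
So (1) is satisfied (T OR F).
(a) no prior violation — fails.
(i) site inspected — satisfied.
(ii) coverage ≥ $25,000 — met.
(iii) not (own property) — holds.
(b) = T AND T AND T = true.
(2): F OR T → true.
Overall = T AND T = true.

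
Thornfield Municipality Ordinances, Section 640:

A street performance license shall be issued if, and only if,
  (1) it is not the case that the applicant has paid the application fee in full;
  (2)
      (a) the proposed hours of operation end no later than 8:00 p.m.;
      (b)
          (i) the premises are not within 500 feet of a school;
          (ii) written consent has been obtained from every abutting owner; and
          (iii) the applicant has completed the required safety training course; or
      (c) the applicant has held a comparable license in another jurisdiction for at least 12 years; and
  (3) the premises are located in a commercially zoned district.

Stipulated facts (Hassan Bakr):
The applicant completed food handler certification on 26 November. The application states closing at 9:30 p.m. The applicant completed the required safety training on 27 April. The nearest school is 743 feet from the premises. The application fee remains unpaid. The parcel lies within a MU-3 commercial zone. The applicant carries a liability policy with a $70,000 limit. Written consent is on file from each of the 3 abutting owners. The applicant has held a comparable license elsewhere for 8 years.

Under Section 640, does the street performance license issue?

Yes — granted.

(1) not (fee paid) — satisfied.
(a) closes by 8 p.m. — not satisfied.
(i) ≥500 ft from school — holds.
(ii) all abutters consent — holds.
(iii) safety training — holds.
(b) = T AND T AND T = true.
(c) prior license ≥ 12 yr — fails.
(2) = F OR T OR F = true.
(3) commercially zoned — satisfied.
Overall = T AND T AND T = true.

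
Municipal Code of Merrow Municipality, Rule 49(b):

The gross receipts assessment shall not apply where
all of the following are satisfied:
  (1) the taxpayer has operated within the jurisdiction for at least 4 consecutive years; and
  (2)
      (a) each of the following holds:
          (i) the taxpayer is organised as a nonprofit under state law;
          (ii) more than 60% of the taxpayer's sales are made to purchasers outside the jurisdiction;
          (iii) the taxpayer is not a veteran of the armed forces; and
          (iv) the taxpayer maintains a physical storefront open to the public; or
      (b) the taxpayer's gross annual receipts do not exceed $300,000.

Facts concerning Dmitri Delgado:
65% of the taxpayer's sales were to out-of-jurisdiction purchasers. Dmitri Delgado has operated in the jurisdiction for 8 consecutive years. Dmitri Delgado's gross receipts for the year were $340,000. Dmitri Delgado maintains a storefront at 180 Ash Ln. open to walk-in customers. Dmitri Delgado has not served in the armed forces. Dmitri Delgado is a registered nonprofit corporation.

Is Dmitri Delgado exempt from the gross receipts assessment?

(1) ≥ 4 yrs in jurisdiction — satisfied.
(i) nonprofit — holds.
(ii) >60% out-of-jur. sales — satisfied.
(iii) not (veteran) — holds.
(iv) has storefront — holds.
So (a) is satisfied (T AND T AND T AND T).
(b) receipts ≤ $300,000 — fails.
So (2) is satisfied (T OR F).
Overall: T AND T → true.

Yes — exempt.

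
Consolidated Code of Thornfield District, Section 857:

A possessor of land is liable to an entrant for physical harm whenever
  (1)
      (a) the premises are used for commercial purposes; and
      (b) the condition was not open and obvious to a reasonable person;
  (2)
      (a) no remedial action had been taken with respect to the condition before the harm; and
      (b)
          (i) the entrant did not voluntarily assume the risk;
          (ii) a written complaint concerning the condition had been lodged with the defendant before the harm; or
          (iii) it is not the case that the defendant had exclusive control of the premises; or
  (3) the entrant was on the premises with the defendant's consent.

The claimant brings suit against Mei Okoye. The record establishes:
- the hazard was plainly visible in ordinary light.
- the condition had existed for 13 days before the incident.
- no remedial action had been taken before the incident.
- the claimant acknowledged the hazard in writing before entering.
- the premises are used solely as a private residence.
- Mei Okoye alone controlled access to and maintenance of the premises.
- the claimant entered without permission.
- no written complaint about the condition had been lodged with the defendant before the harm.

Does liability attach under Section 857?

No — not liable.

(a) commercial use — not met.
(b) not open/obvious — not met.
So (1) is not satisfied (F AND F).
(a) no remedial action — met.
(i) no assumed risk — not satisfied.
(ii) complaint lodged — not satisfied.
(iii) not (exclusive control) — not satisfied.
So (b) is not satisfied (F OR F OR F).
So (2) is not satisfied (T AND F).
(3) consent to enter — fails.
Overall: F OR F OR F → false.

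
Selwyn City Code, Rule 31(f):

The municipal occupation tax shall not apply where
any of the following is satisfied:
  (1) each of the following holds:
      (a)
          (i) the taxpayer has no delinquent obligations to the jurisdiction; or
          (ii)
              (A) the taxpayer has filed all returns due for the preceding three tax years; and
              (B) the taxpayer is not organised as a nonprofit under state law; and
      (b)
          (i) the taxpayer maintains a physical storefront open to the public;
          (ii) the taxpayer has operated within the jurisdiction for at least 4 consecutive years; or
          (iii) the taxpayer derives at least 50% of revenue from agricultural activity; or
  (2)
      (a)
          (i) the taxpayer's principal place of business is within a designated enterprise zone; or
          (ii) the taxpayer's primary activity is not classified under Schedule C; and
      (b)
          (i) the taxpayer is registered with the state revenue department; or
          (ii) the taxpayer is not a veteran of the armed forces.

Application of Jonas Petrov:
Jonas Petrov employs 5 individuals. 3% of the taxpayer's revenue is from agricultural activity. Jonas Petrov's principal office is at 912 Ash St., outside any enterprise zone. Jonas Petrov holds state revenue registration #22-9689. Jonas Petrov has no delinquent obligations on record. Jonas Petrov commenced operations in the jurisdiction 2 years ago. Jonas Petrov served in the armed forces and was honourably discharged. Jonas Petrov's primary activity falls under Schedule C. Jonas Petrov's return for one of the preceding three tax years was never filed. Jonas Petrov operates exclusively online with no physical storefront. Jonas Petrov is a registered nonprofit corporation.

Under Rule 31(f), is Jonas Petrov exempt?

No — not exempt.

(i) no delinquency — holds.
(A) returns current — not satisfied.
(B) not (nonprofit) — not satisfied.
(ii): F AND F → false.
(a) = T OR F = true.
(i) has storefront — not met.
(ii) ≥ 4 yrs in jurisdiction — not met.
(iii) ≥50% agricultural — not satisfied.
So (b) is not satisfied (F OR F OR F).
(1) = T AND F = false.
(i) in enterprise zone — not satisfied.
(ii) not (Schedule C activity) — not satisfied.
So (a) is not satisfied (F OR F).
(i) state-registered — met.
(ii) not (veteran) — not met.
So (b) is satisfied (T OR F).
(2) = F AND T = false.
Overall: F OR F → false.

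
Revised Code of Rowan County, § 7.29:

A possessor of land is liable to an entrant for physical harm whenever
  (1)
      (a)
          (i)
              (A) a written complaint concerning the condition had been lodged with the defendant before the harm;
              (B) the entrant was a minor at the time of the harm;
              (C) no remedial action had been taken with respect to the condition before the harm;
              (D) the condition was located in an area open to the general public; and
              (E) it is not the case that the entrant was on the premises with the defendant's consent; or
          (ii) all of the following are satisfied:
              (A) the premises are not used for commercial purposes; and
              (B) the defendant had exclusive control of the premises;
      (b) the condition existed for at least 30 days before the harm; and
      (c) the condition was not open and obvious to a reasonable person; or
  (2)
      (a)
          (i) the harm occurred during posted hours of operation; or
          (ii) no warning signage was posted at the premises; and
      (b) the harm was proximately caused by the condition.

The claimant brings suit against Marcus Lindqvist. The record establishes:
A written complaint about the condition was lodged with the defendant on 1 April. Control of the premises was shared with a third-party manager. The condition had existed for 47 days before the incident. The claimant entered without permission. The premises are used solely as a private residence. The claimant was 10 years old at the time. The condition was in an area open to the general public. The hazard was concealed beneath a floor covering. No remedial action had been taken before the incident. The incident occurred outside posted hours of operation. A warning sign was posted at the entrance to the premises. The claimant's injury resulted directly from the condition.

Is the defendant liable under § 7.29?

Yes — liable.

(A) complaint lodged — met.
(B) entrant a minor — satisfied.
(C) no remedial action — satisfied.
(D) public area — met.
(E) not (consent to enter) — satisfied.
(i) = T AND T AND T AND T AND T = true.
(A) not (commercial use) — met.
(B) exclusive control — fails.
So (ii) is not satisfied (T AND F).
(a): T OR F → true.
(b) condition ≥30 days old — met.
(c) not open/obvious — satisfied.
(1) = T AND T AND T = true.
(i) during posted hours — not satisfied.
(ii) no signage posted — not satisfied.
So (a) is not satisfied (F OR F).
(b) proximate cause — holds.
(2) = F AND T = false.
Overall = T OR F = true.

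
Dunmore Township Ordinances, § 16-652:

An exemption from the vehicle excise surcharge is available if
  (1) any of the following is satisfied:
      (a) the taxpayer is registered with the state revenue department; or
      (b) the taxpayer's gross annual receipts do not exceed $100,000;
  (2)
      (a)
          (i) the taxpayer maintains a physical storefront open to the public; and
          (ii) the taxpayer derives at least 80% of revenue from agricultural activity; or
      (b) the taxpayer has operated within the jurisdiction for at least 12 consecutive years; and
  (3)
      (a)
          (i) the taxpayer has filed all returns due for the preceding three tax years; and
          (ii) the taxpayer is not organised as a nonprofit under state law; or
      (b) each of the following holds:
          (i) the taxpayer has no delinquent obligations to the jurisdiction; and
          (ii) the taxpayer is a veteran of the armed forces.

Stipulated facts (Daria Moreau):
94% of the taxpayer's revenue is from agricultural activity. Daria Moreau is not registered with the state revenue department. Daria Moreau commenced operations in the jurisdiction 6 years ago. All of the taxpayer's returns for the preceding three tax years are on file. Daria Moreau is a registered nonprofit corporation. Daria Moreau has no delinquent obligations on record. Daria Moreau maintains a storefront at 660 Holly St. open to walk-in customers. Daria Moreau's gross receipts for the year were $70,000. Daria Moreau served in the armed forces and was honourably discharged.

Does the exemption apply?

(a) state-registered — not met.
(b) receipts ≤ $100,000 — satisfied.
So (1) is satisfied (F OR T).
(i) has storefront — satisfied.
(ii) ≥80% agricultural — holds.
(a) = T AND T = true.
(b) ≥ 12 yrs in jurisdiction — not satisfied.
(2) = T OR F = true.
(i) returns current — met.
(ii) not (nonprofit) — not satisfied.
(a): T AND F → false.
(i) no delinquency — holds.
(ii) veteran — met.
So (b) is satisfied (T AND T).
(3) = F OR T = true.
Overall = T AND T AND T = true.

Yes — exempt.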